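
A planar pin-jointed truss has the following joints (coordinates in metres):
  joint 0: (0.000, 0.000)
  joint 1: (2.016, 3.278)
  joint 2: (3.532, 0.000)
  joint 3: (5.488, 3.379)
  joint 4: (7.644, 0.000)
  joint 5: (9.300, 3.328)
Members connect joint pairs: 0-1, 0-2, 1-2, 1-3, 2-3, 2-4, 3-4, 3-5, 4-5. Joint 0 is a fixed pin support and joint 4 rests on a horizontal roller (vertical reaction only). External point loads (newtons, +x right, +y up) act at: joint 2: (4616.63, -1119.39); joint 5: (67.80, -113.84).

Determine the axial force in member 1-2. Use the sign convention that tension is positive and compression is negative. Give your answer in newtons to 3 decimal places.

585.075

N=6 nodes, M=9 members, R=3 reactions → 2N=12, M+R=12
member 0 (0-1): L=3.8483, (cx,cy)=(0.5239,0.8518)
member 1 (0-2): L=3.5320, (cx,cy)=(1.0000,0.0000)
member 2 (1-2): L=3.6116, (cx,cy)=(0.4198,-0.9076)
member 3 (1-3): L=3.4735, (cx,cy)=(0.9996,0.0291)
member 4 (2-3): L=3.9043, (cx,cy)=(0.5010,0.8655)
member 5 (2-4): L=4.1120, (cx,cy)=(1.0000,0.0000)
member 6 (3-4): L=4.0082, (cx,cy)=(0.5379,-0.8430)
member 7 (3-5): L=3.8123, (cx,cy)=(0.9999,-0.0134)
member 8 (4-5): L=3.7172, (cx,cy)=(0.4455,0.8953)
solve A·x = −loads:
  F[0-1] = -643.3216 N (compression)
  F[0-2] = +5021.4439 N (tension)
  F[1-2] = +585.0745 N (tension)
  F[1-3] = -582.8515 N (compression)
  F[2-3] = +679.8223 N (tension)
  F[2-4] = +309.8238 N (tension)
  F[3-4] = -679.7778 N (compression)
  F[3-5] = +123.6344 N (tension)
  F[4-5] = -125.3075 N (compression)
  Rx@0 = -4684.4300 N
  Ry@0 = +547.9820 N
  Ry@4 = +685.2480 N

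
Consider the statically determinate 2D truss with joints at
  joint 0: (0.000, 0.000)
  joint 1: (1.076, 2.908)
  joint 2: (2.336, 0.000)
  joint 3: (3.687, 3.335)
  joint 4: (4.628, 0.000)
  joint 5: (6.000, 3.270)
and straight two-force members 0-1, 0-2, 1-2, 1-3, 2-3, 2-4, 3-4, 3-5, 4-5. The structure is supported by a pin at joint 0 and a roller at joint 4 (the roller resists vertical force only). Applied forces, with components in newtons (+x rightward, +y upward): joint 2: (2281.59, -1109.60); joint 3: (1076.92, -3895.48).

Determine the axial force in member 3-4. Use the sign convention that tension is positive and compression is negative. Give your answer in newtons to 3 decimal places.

N=6 nodes, M=9 members, R=3 reactions → 2N=12, M+R=12
member 0 (0-1): L=3.1007, (cx,cy)=(0.3470,0.9379)
member 1 (0-2): L=2.3360, (cx,cy)=(1.0000,0.0000)
member 2 (1-2): L=3.1692, (cx,cy)=(0.3976,-0.9176)
member 3 (1-3): L=2.6457, (cx,cy)=(0.9869,0.1614)
member 4 (2-3): L=3.5983, (cx,cy)=(0.3755,0.9268)
member 5 (2-4): L=2.2920, (cx,cy)=(1.0000,0.0000)
member 6 (3-4): L=3.4652, (cx,cy)=(0.2716,-0.9624)
member 7 (3-5): L=2.3139, (cx,cy)=(0.9996,-0.0281)
member 8 (4-5): L=3.5462, (cx,cy)=(0.3869,0.9221)
solve A·x = −loads:
  F[0-1] = -603.0132 N (compression)
  F[0-2] = +3567.7678 N (tension)
  F[1-2] = +540.7332 N (tension)
  F[1-3] = -429.8739 N (compression)
  F[2-3] = +661.8616 N (tension)
  F[2-4] = +1252.6557 N (tension)
  F[3-4] = -4612.8794 N (compression)
  F[3-5] = +0.0000 N (tension)
  F[4-5] = -0.0000 N (compression)
  Rx@0 = -3358.5100 N
  Ry@0 = +565.5406 N
  Ry@4 = +4439.5394 N

-4612.879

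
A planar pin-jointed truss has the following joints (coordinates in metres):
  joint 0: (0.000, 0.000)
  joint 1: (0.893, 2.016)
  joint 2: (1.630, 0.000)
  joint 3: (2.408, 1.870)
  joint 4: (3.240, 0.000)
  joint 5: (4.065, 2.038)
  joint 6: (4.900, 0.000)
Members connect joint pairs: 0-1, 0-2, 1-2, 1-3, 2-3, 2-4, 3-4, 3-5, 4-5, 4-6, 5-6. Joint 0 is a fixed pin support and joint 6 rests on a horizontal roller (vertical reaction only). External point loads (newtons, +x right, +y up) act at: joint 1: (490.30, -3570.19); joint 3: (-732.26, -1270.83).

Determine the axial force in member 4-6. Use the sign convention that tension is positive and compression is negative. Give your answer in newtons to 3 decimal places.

N=7 nodes, M=11 members, R=3 reactions → 2N=14, M+R=14
member 0 (0-1): L=2.2049, (cx,cy)=(0.4050,0.9143)
member 1 (0-2): L=1.6300, (cx,cy)=(1.0000,0.0000)
member 2 (1-2): L=2.1465, (cx,cy)=(0.3434,-0.9392)
member 3 (1-3): L=1.5220, (cx,cy)=(0.9954,-0.0959)
member 4 (2-3): L=2.0254, (cx,cy)=(0.3841,0.9233)
member 5 (2-4): L=1.6100, (cx,cy)=(1.0000,0.0000)
member 6 (3-4): L=2.0467, (cx,cy)=(0.4065,-0.9137)
member 7 (3-5): L=1.6655, (cx,cy)=(0.9949,0.1009)
member 8 (4-5): L=2.1987, (cx,cy)=(0.3752,0.9269)
member 9 (4-6): L=1.6600, (cx,cy)=(1.0000,0.0000)
member 10 (5-6): L=2.2024, (cx,cy)=(0.3791,-0.9253)
solve A·x = −loads:
  F[0-1] = -3985.0343 N (compression)
  F[0-2] = +1371.9868 N (tension)
  F[1-2] = +304.7894 N (tension)
  F[1-3] = -2219.1300 N (compression)
  F[2-3] = -310.0468 N (compression)
  F[2-4] = +1595.7331 N (tension)
  F[3-4] = -1423.4776 N (compression)
  F[3-5] = -1022.3021 N (compression)
  F[4-5] = +1403.0815 N (tension)
  F[4-6] = +490.6097 N (tension)
  F[5-6] = -1294.0482 N (compression)
  Rx@0 = +241.9600 N
  Ry@0 = +3643.5798 N
  Ry@6 = +1197.4402 N

490.610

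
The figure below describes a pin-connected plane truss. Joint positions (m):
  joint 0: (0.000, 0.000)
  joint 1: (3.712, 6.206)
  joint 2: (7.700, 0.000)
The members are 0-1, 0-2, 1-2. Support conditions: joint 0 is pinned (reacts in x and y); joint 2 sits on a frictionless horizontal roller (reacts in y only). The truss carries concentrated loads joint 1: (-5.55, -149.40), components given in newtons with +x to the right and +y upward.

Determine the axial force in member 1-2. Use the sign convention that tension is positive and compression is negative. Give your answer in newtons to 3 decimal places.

N=3 nodes, M=3 members, R=3 reactions → 2N=6, M+R=6
member 0 (0-1): L=7.2314, (cx,cy)=(0.5133,0.8582)
member 1 (0-2): L=7.7000, (cx,cy)=(1.0000,0.0000)
member 2 (1-2): L=7.3769, (cx,cy)=(0.5406,-0.8413)
solve A·x = −loads:
  F[0-1] = -95.3749 N (compression)
  F[0-2] = +43.4074 N (tension)
  F[1-2] = -80.2939 N (compression)
  Rx@0 = +5.5500 N
  Ry@0 = +81.8507 N
  Ry@2 = +67.5493 N

-80.294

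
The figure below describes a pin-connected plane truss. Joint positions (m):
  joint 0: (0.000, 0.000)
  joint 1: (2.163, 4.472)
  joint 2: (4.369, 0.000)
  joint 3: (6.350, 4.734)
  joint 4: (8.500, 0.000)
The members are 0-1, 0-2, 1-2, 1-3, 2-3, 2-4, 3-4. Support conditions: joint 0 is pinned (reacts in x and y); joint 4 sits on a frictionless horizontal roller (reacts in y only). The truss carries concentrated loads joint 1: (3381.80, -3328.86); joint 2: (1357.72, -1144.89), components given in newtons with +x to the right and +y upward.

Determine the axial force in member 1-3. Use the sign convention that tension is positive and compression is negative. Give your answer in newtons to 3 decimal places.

-2886.373

N=5 nodes, M=7 members, R=3 reactions → 2N=10, M+R=10
member 0 (0-1): L=4.9676, (cx,cy)=(0.4354,0.9002)
member 1 (0-2): L=4.3690, (cx,cy)=(1.0000,0.0000)
member 2 (1-2): L=4.9865, (cx,cy)=(0.4424,-0.8968)
member 3 (1-3): L=4.1952, (cx,cy)=(0.9980,0.0625)
member 4 (2-3): L=5.1318, (cx,cy)=(0.3860,0.9225)
member 5 (2-4): L=4.1310, (cx,cy)=(1.0000,0.0000)
member 6 (3-4): L=5.1994, (cx,cy)=(0.4135,-0.9105)
solve A·x = −loads:
  F[0-1] = -1398.4845 N (compression)
  F[0-2] = +5348.4465 N (tension)
  F[1-2] = -2509.0480 N (compression)
  F[1-3] = -2886.3728 N (compression)
  F[2-3] = +3680.3265 N (tension)
  F[2-4] = +1460.0358 N (tension)
  F[3-4] = -3530.8090 N (compression)
  Rx@0 = -4739.5200 N
  Ry@0 = +1258.9549 N
  Ry@4 = +3214.7951 N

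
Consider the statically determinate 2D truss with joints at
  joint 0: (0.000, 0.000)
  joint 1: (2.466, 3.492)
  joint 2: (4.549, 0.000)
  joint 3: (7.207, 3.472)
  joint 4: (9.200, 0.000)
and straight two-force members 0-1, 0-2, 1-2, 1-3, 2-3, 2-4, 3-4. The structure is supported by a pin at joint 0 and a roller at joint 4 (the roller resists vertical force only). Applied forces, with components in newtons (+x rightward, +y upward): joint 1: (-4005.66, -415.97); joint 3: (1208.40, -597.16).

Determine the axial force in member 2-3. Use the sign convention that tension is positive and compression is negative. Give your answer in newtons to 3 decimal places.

N=5 nodes, M=7 members, R=3 reactions → 2N=10, M+R=10
member 0 (0-1): L=4.2750, (cx,cy)=(0.5768,0.8169)
member 1 (0-2): L=4.5490, (cx,cy)=(1.0000,0.0000)
member 2 (1-2): L=4.0661, (cx,cy)=(0.5123,-0.8588)
member 3 (1-3): L=4.7410, (cx,cy)=(1.0000,-0.0042)
member 4 (2-3): L=4.3726, (cx,cy)=(0.6079,0.7940)
member 5 (2-4): L=4.6510, (cx,cy)=(1.0000,0.0000)
member 6 (3-4): L=4.0034, (cx,cy)=(0.4978,-0.8673)
solve A·x = −loads:
  F[0-1] = -1834.1218 N (compression)
  F[0-2] = -1739.2496 N (compression)
  F[1-2] = +1248.8139 N (tension)
  F[1-3] = +2307.9179 N (tension)
  F[2-3] = -1350.6976 N (compression)
  F[2-4] = -278.4428 N (compression)
  F[3-4] = +559.3100 N (tension)
  Rx@0 = +2797.2600 N
  Ry@0 = +1498.2045 N
  Ry@4 = -485.0745 N

-1350.698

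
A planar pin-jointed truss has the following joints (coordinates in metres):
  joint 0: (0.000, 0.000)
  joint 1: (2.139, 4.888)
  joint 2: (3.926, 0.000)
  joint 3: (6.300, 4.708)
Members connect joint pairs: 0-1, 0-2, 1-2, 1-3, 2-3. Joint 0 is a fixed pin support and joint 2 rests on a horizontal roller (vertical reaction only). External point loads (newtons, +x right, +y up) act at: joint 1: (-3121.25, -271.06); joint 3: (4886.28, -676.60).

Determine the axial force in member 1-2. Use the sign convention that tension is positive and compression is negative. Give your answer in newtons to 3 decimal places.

N=4 nodes, M=5 members, R=3 reactions → 2N=8, M+R=8
member 0 (0-1): L=5.3355, (cx,cy)=(0.4009,0.9161)
member 1 (0-2): L=3.9260, (cx,cy)=(1.0000,0.0000)
member 2 (1-2): L=5.2044, (cx,cy)=(0.3434,-0.9392)
member 3 (1-3): L=4.1649, (cx,cy)=(0.9991,-0.0432)
member 4 (2-3): L=5.2727, (cx,cy)=(0.4502,0.8929)
solve A·x = −loads:
  F[0-1] = +2466.0950 N (tension)
  F[0-2] = +776.3787 N (tension)
  F[1-2] = -2929.7313 N (compression)
  F[1-3] = +5120.6455 N (tension)
  F[2-3] = -509.9019 N (compression)
  Rx@0 = -1765.0300 N
  Ry@0 = -2259.2462 N
  Ry@2 = +3206.9062 N

-2929.731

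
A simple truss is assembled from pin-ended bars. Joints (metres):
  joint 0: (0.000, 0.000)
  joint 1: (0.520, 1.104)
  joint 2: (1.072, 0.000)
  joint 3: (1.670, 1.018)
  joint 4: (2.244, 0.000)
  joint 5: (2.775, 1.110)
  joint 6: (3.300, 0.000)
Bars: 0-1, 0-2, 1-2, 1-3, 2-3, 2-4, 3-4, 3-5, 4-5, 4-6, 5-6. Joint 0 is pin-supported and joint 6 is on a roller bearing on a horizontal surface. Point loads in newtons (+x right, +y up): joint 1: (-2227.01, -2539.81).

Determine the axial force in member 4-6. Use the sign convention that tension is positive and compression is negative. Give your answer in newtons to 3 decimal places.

N=7 nodes, M=11 members, R=3 reactions → 2N=14, M+R=14
member 0 (0-1): L=1.2203, (cx,cy)=(0.4261,0.9047)
member 1 (0-2): L=1.0720, (cx,cy)=(1.0000,0.0000)
member 2 (1-2): L=1.2343, (cx,cy)=(0.4472,-0.8944)
member 3 (1-3): L=1.1532, (cx,cy)=(0.9972,-0.0746)
member 4 (2-3): L=1.1806, (cx,cy)=(0.5065,0.8622)
member 5 (2-4): L=1.1720, (cx,cy)=(1.0000,0.0000)
member 6 (3-4): L=1.1687, (cx,cy)=(0.4912,-0.8711)
member 7 (3-5): L=1.1088, (cx,cy)=(0.9966,0.0830)
member 8 (4-5): L=1.2305, (cx,cy)=(0.4315,0.9021)
member 9 (4-6): L=1.0560, (cx,cy)=(1.0000,0.0000)
member 10 (5-6): L=1.2279, (cx,cy)=(0.4276,-0.9040)
solve A·x = −loads:
  F[0-1] = -3188.6028 N (compression)
  F[0-2] = -868.3058 N (compression)
  F[1-2] = +325.0811 N (tension)
  F[1-3] = +724.9437 N (tension)
  F[2-3] = -337.2167 N (compression)
  F[2-4] = -552.1242 N (compression)
  F[3-4] = +428.5168 N (tension)
  F[3-5] = +342.8383 N (tension)
  F[4-5] = -413.7813 N (compression)
  F[4-6] = -163.0922 N (compression)
  F[5-6] = +381.4477 N (tension)
  Rx@0 = +2227.0100 N
  Ry@0 = +2884.6336 N
  Ry@6 = -344.8236 N

-163.092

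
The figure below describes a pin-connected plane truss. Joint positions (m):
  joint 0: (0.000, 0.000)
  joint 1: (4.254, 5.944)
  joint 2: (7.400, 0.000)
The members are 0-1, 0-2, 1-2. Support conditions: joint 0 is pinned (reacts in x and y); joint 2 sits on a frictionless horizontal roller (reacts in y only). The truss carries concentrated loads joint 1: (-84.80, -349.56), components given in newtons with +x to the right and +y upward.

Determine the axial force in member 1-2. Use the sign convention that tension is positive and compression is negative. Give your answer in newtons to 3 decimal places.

N=3 nodes, M=3 members, R=3 reactions → 2N=6, M+R=6
member 0 (0-1): L=7.3094, (cx,cy)=(0.5820,0.8132)
member 1 (0-2): L=7.4000, (cx,cy)=(1.0000,0.0000)
member 2 (1-2): L=6.7252, (cx,cy)=(0.4678,-0.8838)
solve A·x = −loads:
  F[0-1] = -266.5102 N (compression)
  F[0-2] = +70.3059 N (tension)
  F[1-2] = -150.2930 N (compression)
  Rx@0 = +84.8000 N
  Ry@0 = +216.7253 N
  Ry@2 = +132.8347 N

-150.293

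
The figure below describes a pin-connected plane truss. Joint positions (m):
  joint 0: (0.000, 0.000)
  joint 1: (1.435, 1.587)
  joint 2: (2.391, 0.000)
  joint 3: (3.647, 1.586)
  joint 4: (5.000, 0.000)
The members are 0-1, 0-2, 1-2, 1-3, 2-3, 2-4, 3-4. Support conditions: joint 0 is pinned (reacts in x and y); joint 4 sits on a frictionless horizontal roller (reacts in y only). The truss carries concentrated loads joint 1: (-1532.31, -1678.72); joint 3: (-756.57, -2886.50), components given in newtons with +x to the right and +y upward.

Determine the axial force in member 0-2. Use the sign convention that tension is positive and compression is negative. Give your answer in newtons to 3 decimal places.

156.455

N=5 nodes, M=7 members, R=3 reactions → 2N=10, M+R=10
member 0 (0-1): L=2.1396, (cx,cy)=(0.6707,0.7417)
member 1 (0-2): L=2.3910, (cx,cy)=(1.0000,0.0000)
member 2 (1-2): L=1.8527, (cx,cy)=(0.5160,-0.8566)
member 3 (1-3): L=2.2120, (cx,cy)=(1.0000,-0.0005)
member 4 (2-3): L=2.0231, (cx,cy)=(0.6208,0.7839)
member 5 (2-4): L=2.6090, (cx,cy)=(1.0000,0.0000)
member 6 (3-4): L=2.0847, (cx,cy)=(0.6490,-0.7608)
solve A·x = −loads:
  F[0-1] = -3645.9831 N (compression)
  F[0-2] = +156.4554 N (tension)
  F[1-2] = +1198.1574 N (tension)
  F[1-3] = -1531.2784 N (compression)
  F[2-3] = -1309.1798 N (compression)
  F[2-4] = +1587.4858 N (tension)
  F[3-4] = -2446.0040 N (compression)
  Rx@0 = +2288.8800 N
  Ry@0 = +2704.3535 N
  Ry@4 = +1860.8665 N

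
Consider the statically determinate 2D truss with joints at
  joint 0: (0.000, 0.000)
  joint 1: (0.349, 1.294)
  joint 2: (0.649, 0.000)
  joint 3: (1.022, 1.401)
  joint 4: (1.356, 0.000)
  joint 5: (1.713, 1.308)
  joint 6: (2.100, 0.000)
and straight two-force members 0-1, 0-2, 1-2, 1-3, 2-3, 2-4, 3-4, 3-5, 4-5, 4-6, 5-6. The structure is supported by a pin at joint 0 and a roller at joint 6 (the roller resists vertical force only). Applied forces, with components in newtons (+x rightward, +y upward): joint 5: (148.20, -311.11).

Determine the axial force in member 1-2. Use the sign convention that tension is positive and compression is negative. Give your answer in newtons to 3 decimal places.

N=7 nodes, M=11 members, R=3 reactions → 2N=14, M+R=14
member 0 (0-1): L=1.3402, (cx,cy)=(0.2604,0.9655)
member 1 (0-2): L=0.6490, (cx,cy)=(1.0000,0.0000)
member 2 (1-2): L=1.3283, (cx,cy)=(0.2258,-0.9742)
member 3 (1-3): L=0.6815, (cx,cy)=(0.9876,0.1570)
member 4 (2-3): L=1.4498, (cx,cy)=(0.2573,0.9663)
member 5 (2-4): L=0.7070, (cx,cy)=(1.0000,0.0000)
member 6 (3-4): L=1.4403, (cx,cy)=(0.2319,-0.9727)
member 7 (3-5): L=0.6972, (cx,cy)=(0.9911,-0.1334)
member 8 (4-5): L=1.3558, (cx,cy)=(0.2633,0.9647)
member 9 (4-6): L=0.7440, (cx,cy)=(1.0000,0.0000)
member 10 (5-6): L=1.3641, (cx,cy)=(0.2837,-0.9589)
solve A·x = −loads:
  F[0-1] = +36.2240 N (tension)
  F[0-2] = +138.7672 N (tension)
  F[1-2] = -33.1409 N (compression)
  F[1-3] = +17.1301 N (tension)
  F[2-3] = +33.4092 N (tension)
  F[2-4] = +122.6870 N (tension)
  F[3-4] = -40.7933 N (compression)
  F[3-5] = +35.2884 N (tension)
  F[4-5] = +41.1327 N (tension)
  F[4-6] = +102.3965 N (tension)
  F[5-6] = -360.9147 N (compression)
  Rx@0 = -148.2000 N
  Ry@0 = -34.9743 N
  Ry@6 = +346.0843 N

-33.141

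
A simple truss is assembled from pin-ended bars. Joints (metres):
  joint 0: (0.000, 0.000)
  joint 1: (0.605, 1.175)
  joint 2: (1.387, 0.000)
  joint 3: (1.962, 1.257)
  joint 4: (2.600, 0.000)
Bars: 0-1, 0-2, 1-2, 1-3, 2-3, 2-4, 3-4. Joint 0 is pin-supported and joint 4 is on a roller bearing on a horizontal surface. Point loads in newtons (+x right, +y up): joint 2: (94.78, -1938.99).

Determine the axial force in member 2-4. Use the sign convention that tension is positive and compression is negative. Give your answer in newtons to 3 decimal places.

525.006

N=5 nodes, M=7 members, R=3 reactions → 2N=10, M+R=10
member 0 (0-1): L=1.3216, (cx,cy)=(0.4578,0.8891)
member 1 (0-2): L=1.3870, (cx,cy)=(1.0000,0.0000)
member 2 (1-2): L=1.4114, (cx,cy)=(0.5540,-0.8325)
member 3 (1-3): L=1.3595, (cx,cy)=(0.9982,0.0603)
member 4 (2-3): L=1.3823, (cx,cy)=(0.4160,0.9094)
member 5 (2-4): L=1.2130, (cx,cy)=(1.0000,0.0000)
member 6 (3-4): L=1.4096, (cx,cy)=(0.4526,-0.8917)
solve A·x = −loads:
  F[0-1] = -1017.4852 N (compression)
  F[0-2] = +560.5597 N (tension)
  F[1-2] = +1012.1274 N (tension)
  F[1-3] = -1028.4173 N (compression)
  F[2-3] = +1205.6749 N (tension)
  F[2-4] = +525.0058 N (tension)
  F[3-4] = -1159.9853 N (compression)
  Rx@0 = -94.7800 N
  Ry@0 = +904.6134 N
  Ry@4 = +1034.3766 N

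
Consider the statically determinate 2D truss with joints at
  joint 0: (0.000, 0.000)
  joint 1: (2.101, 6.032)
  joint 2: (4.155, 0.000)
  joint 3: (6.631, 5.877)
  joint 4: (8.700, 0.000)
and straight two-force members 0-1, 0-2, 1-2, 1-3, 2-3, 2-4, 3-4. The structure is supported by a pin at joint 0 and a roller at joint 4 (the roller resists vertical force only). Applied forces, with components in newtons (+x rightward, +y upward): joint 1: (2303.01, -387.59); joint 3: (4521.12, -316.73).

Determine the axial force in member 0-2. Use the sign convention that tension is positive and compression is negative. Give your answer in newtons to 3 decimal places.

N=5 nodes, M=7 members, R=3 reactions → 2N=10, M+R=10
member 0 (0-1): L=6.3874, (cx,cy)=(0.3289,0.9444)
member 1 (0-2): L=4.1550, (cx,cy)=(1.0000,0.0000)
member 2 (1-2): L=6.3721, (cx,cy)=(0.3223,-0.9466)
member 3 (1-3): L=4.5327, (cx,cy)=(0.9994,-0.0342)
member 4 (2-3): L=6.3773, (cx,cy)=(0.3883,0.9216)
member 5 (2-4): L=4.5450, (cx,cy)=(1.0000,0.0000)
member 6 (3-4): L=6.2306, (cx,cy)=(0.3321,-0.9433)
solve A·x = −loads:
  F[0-1] = +4533.8188 N (tension)
  F[0-2] = +5332.8326 N (tension)
  F[1-2] = -4960.8604 N (compression)
  F[1-3] = +787.8398 N (tension)
  F[2-3] = +5095.8199 N (tension)
  F[2-4] = +1755.2722 N (tension)
  F[3-4] = -5285.8050 N (compression)
  Rx@0 = -6824.1300 N
  Ry@0 = -4281.5354 N
  Ry@4 = +4985.8554 N

5332.833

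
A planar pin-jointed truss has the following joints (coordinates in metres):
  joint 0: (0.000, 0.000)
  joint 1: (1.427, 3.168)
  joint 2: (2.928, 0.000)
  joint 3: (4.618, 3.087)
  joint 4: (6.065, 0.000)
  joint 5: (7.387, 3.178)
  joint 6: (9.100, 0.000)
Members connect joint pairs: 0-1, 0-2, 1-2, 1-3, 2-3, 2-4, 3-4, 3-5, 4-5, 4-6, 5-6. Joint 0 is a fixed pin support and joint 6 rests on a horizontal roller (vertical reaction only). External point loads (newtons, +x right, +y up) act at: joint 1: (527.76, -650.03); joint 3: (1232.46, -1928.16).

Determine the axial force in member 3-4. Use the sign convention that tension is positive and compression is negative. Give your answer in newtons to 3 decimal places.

-1916.997

N=7 nodes, M=11 members, R=3 reactions → 2N=14, M+R=14
member 0 (0-1): L=3.4746, (cx,cy)=(0.4107,0.9118)
member 1 (0-2): L=2.9280, (cx,cy)=(1.0000,0.0000)
member 2 (1-2): L=3.5056, (cx,cy)=(0.4282,-0.9037)
member 3 (1-3): L=3.1920, (cx,cy)=(0.9997,-0.0254)
member 4 (2-3): L=3.5193, (cx,cy)=(0.4802,0.8772)
member 5 (2-4): L=3.1370, (cx,cy)=(1.0000,0.0000)
member 6 (3-4): L=3.4093, (cx,cy)=(0.4244,-0.9055)
member 7 (3-5): L=2.7705, (cx,cy)=(0.9995,0.0328)
member 8 (4-5): L=3.4420, (cx,cy)=(0.3841,0.9233)
member 9 (4-6): L=3.0350, (cx,cy)=(1.0000,0.0000)
member 10 (5-6): L=3.6103, (cx,cy)=(0.4745,-0.8803)
solve A·x = −loads:
  F[0-1] = -982.6485 N (compression)
  F[0-2] = +2163.7935 N (tension)
  F[1-2] = +301.9179 N (tension)
  F[1-3] = -1060.9480 N (compression)
  F[2-3] = -311.0534 N (compression)
  F[2-4] = +2442.4358 N (tension)
  F[3-4] = -1916.9972 N (compression)
  F[3-5] = -1629.6910 N (compression)
  F[4-5] = +1879.9615 N (tension)
  F[4-6] = +906.7580 N (tension)
  F[5-6] = -1911.0576 N (compression)
  Rx@0 = -1760.2200 N
  Ry@0 = +895.9501 N
  Ry@6 = +1682.2399 N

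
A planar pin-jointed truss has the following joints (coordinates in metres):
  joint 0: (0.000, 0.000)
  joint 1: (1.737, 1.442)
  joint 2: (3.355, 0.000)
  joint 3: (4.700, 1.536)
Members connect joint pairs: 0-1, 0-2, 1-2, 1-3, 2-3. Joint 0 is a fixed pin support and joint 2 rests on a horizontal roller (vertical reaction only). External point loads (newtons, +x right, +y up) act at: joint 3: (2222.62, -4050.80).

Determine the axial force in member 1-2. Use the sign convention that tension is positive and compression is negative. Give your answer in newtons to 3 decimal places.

-3687.213

N=4 nodes, M=5 members, R=3 reactions → 2N=8, M+R=8
member 0 (0-1): L=2.2576, (cx,cy)=(0.7694,0.6387)
member 1 (0-2): L=3.3550, (cx,cy)=(1.0000,0.0000)
member 2 (1-2): L=2.1673, (cx,cy)=(0.7465,-0.6653)
member 3 (1-3): L=2.9645, (cx,cy)=(0.9995,0.0317)
member 4 (2-3): L=2.0416, (cx,cy)=(0.6588,0.7523)
solve A·x = −loads:
  F[0-1] = +4135.4677 N (tension)
  F[0-2] = -959.2837 N (compression)
  F[1-2] = -3687.2134 N (compression)
  F[1-3] = +5937.5533 N (tension)
  F[2-3] = -5634.5617 N (compression)
  Rx@0 = -2222.6200 N
  Ry@0 = -2641.5113 N
  Ry@2 = +6692.3113 N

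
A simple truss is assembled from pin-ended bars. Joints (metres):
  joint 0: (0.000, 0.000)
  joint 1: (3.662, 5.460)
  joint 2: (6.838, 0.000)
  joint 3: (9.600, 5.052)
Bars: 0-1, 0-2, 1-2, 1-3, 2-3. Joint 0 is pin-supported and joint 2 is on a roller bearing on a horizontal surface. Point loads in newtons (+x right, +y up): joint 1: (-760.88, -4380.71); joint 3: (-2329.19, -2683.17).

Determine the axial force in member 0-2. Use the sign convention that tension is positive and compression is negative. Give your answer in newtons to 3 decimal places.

-890.673

N=4 nodes, M=5 members, R=3 reactions → 2N=8, M+R=8
member 0 (0-1): L=6.5743, (cx,cy)=(0.5570,0.8305)
member 1 (0-2): L=6.8380, (cx,cy)=(1.0000,0.0000)
member 2 (1-2): L=6.3165, (cx,cy)=(0.5028,-0.8644)
member 3 (1-3): L=5.9520, (cx,cy)=(0.9976,-0.0685)
member 4 (2-3): L=5.7577, (cx,cy)=(0.4797,0.8774)
solve A·x = −loads:
  F[0-1] = -3948.5444 N (compression)
  F[0-2] = -890.6725 N (compression)
  F[1-2] = -1208.1611 N (compression)
  F[1-3] = -833.0044 N (compression)
  F[2-3] = -3123.0633 N (compression)
  Rx@0 = +3090.0700 N
  Ry@0 = +3279.2764 N
  Ry@2 = +3784.6036 N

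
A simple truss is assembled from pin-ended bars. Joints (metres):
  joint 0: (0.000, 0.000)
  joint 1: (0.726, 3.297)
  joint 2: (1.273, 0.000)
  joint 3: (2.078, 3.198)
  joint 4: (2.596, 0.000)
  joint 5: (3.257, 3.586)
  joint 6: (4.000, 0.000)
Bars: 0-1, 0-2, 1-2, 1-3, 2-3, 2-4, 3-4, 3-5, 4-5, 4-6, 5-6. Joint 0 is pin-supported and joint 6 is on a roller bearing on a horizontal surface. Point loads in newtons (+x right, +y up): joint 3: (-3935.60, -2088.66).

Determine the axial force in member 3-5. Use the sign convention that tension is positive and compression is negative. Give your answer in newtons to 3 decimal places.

904.559

N=7 nodes, M=11 members, R=3 reactions → 2N=14, M+R=14
member 0 (0-1): L=3.3760, (cx,cy)=(0.2150,0.9766)
member 1 (0-2): L=1.2730, (cx,cy)=(1.0000,0.0000)
member 2 (1-2): L=3.3421, (cx,cy)=(0.1637,-0.9865)
member 3 (1-3): L=1.3556, (cx,cy)=(0.9973,-0.0730)
member 4 (2-3): L=3.2978, (cx,cy)=(0.2441,0.9697)
member 5 (2-4): L=1.3230, (cx,cy)=(1.0000,0.0000)
member 6 (3-4): L=3.2397, (cx,cy)=(0.1599,-0.9871)
member 7 (3-5): L=1.2412, (cx,cy)=(0.9499,0.3126)
member 8 (4-5): L=3.6464, (cx,cy)=(0.1813,0.9834)
member 9 (4-6): L=1.4040, (cx,cy)=(1.0000,0.0000)
member 10 (5-6): L=3.6622, (cx,cy)=(0.2029,-0.9792)
solve A·x = −loads:
  F[0-1] = -4249.5380 N (compression)
  F[0-2] = -3021.7443 N (compression)
  F[1-2] = +4327.2445 N (tension)
  F[1-3] = -1626.4436 N (compression)
  F[2-3] = -4402.0589 N (compression)
  F[2-4] = -1238.9347 N (compression)
  F[3-4] = +2374.7712 N (tension)
  F[3-5] = +904.5592 N (tension)
  F[4-5] = -2383.7103 N (compression)
  F[4-6] = -427.1221 N (compression)
  F[5-6] = +2105.2371 N (tension)
  Rx@0 = +3935.6000 N
  Ry@0 = +4150.1133 N
  Ry@6 = -2061.4533 N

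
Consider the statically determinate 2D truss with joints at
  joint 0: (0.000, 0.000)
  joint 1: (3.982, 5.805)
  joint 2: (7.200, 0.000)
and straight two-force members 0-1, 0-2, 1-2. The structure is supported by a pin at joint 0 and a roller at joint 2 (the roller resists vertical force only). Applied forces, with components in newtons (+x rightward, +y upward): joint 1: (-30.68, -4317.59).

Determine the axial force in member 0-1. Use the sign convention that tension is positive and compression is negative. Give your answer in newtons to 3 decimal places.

-2370.092

N=3 nodes, M=3 members, R=3 reactions → 2N=6, M+R=6
member 0 (0-1): L=7.0395, (cx,cy)=(0.5657,0.8246)
member 1 (0-2): L=7.2000, (cx,cy)=(1.0000,0.0000)
member 2 (1-2): L=6.6373, (cx,cy)=(0.4848,-0.8746)
solve A·x = −loads:
  F[0-1] = -2370.0917 N (compression)
  F[0-2] = +1310.0012 N (tension)
  F[1-2] = -2701.9425 N (compression)
  Rx@0 = +30.6800 N
  Ry@0 = +1954.4586 N
  Ry@2 = +2363.1314 N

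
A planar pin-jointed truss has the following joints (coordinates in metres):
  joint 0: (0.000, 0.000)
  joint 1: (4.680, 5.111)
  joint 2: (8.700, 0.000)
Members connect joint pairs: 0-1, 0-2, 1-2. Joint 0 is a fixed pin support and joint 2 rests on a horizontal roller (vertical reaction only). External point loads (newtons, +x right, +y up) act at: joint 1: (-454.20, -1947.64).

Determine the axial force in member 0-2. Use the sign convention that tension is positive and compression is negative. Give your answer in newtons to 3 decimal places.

N=3 nodes, M=3 members, R=3 reactions → 2N=6, M+R=6
member 0 (0-1): L=6.9300, (cx,cy)=(0.6753,0.7375)
member 1 (0-2): L=8.7000, (cx,cy)=(1.0000,0.0000)
member 2 (1-2): L=6.5025, (cx,cy)=(0.6182,-0.7860)
solve A·x = −loads:
  F[0-1] = -1582.0241 N (compression)
  F[0-2] = +614.1819 N (tension)
  F[1-2] = -993.4646 N (compression)
  Rx@0 = +454.2000 N
  Ry@0 = +1166.7734 N
  Ry@2 = +780.8666 N

614.182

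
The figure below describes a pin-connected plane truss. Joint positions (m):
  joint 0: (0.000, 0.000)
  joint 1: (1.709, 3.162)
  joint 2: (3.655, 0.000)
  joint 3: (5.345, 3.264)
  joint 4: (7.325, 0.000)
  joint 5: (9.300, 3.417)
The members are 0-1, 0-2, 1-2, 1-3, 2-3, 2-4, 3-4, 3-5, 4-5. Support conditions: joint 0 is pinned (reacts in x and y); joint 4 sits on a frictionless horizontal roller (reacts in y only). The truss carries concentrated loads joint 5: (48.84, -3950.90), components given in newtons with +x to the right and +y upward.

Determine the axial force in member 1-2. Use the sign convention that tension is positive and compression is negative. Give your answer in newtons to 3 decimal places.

N=6 nodes, M=9 members, R=3 reactions → 2N=12, M+R=12
member 0 (0-1): L=3.5943, (cx,cy)=(0.4755,0.8797)
member 1 (0-2): L=3.6550, (cx,cy)=(1.0000,0.0000)
member 2 (1-2): L=3.7128, (cx,cy)=(0.5241,-0.8516)
member 3 (1-3): L=3.6374, (cx,cy)=(0.9996,0.0280)
member 4 (2-3): L=3.6756, (cx,cy)=(0.4598,0.8880)
member 5 (2-4): L=3.6700, (cx,cy)=(1.0000,0.0000)
member 6 (3-4): L=3.8176, (cx,cy)=(0.5186,-0.8550)
member 7 (3-5): L=3.9580, (cx,cy)=(0.9993,0.0387)
member 8 (4-5): L=3.9467, (cx,cy)=(0.5004,0.8658)
solve A·x = −loads:
  F[0-1] = +1236.7938 N (tension)
  F[0-2] = -539.2262 N (compression)
  F[1-2] = -1236.8610 N (compression)
  F[1-3] = +1236.8254 N (tension)
  F[2-3] = +1186.1814 N (tension)
  F[2-4] = -1732.8968 N (compression)
  F[3-4] = -1164.6364 N (compression)
  F[3-5] = +2387.5600 N (tension)
  F[4-5] = -4669.9772 N (compression)
  Rx@0 = -48.8400 N
  Ry@0 = -1088.0428 N
  Ry@4 = +5038.9428 N

-1236.861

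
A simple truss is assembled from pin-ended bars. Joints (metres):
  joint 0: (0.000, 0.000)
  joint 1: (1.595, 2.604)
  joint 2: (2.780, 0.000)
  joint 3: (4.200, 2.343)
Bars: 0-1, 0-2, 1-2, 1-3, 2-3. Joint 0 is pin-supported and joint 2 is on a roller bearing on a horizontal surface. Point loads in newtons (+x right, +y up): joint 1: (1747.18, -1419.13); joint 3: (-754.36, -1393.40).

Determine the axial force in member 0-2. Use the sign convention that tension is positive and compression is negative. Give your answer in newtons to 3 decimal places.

314.389

N=4 nodes, M=5 members, R=3 reactions → 2N=8, M+R=8
member 0 (0-1): L=3.0537, (cx,cy)=(0.5223,0.8527)
member 1 (0-2): L=2.7800, (cx,cy)=(1.0000,0.0000)
member 2 (1-2): L=2.8610, (cx,cy)=(0.4142,-0.9102)
member 3 (1-3): L=2.6180, (cx,cy)=(0.9950,-0.0997)
member 4 (2-3): L=2.7397, (cx,cy)=(0.5183,0.8552)
solve A·x = −loads:
  F[0-1] = +1298.8704 N (tension)
  F[0-2] = +314.3888 N (tension)
  F[1-2] = -2785.4181 N (compression)
  F[1-3] = +85.3909 N (tension)
  F[2-3] = -1619.3763 N (compression)
  Rx@0 = -992.8200 N
  Ry@0 = -1107.6080 N
  Ry@2 = +3920.1380 N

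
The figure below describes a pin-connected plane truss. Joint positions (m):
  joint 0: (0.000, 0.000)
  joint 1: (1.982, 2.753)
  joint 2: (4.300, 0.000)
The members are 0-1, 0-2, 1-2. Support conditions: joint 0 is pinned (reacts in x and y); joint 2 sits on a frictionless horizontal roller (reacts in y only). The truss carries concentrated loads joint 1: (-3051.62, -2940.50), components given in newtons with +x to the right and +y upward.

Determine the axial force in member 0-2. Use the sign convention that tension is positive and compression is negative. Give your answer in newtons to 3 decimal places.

-503.831

N=3 nodes, M=3 members, R=3 reactions → 2N=6, M+R=6
member 0 (0-1): L=3.3922, (cx,cy)=(0.5843,0.8116)
member 1 (0-2): L=4.3000, (cx,cy)=(1.0000,0.0000)
member 2 (1-2): L=3.5989, (cx,cy)=(0.6441,-0.7650)
solve A·x = −loads:
  F[0-1] = -4360.6086 N (compression)
  F[0-2] = -503.8313 N (compression)
  F[1-2] = +782.2442 N (tension)
  Rx@0 = +3051.6200 N
  Ry@0 = +3538.8811 N
  Ry@2 = -598.3811 N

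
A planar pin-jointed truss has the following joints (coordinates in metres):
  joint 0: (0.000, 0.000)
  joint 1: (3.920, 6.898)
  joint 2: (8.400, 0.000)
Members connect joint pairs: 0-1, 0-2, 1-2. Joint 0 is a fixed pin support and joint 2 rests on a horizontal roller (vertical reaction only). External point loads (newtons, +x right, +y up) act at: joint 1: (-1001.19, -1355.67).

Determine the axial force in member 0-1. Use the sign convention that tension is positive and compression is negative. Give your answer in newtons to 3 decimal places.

N=3 nodes, M=3 members, R=3 reactions → 2N=6, M+R=6
member 0 (0-1): L=7.9340, (cx,cy)=(0.4941,0.8694)
member 1 (0-2): L=8.4000, (cx,cy)=(1.0000,0.0000)
member 2 (1-2): L=8.2251, (cx,cy)=(0.5447,-0.8386)
solve A·x = −loads:
  F[0-1] = -1777.2680 N (compression)
  F[0-2] = -123.0874 N (compression)
  F[1-2] = +225.9845 N (tension)
  Rx@0 = +1001.1900 N
  Ry@0 = +1545.1917 N
  Ry@2 = -189.5217 N

-1777.268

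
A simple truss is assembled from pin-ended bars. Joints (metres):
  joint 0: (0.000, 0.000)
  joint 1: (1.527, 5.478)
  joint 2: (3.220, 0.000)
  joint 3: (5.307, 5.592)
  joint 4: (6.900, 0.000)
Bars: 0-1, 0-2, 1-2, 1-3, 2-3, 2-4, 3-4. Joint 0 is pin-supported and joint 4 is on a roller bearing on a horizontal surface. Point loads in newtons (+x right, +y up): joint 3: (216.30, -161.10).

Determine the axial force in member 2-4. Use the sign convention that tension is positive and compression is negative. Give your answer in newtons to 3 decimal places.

85.235

N=5 nodes, M=7 members, R=3 reactions → 2N=10, M+R=10
member 0 (0-1): L=5.6868, (cx,cy)=(0.2685,0.9633)
member 1 (0-2): L=3.2200, (cx,cy)=(1.0000,0.0000)
member 2 (1-2): L=5.7336, (cx,cy)=(0.2953,-0.9554)
member 3 (1-3): L=3.7817, (cx,cy)=(0.9995,0.0301)
member 4 (2-3): L=5.9688, (cx,cy)=(0.3497,0.9369)
member 5 (2-4): L=3.6800, (cx,cy)=(1.0000,0.0000)
member 6 (3-4): L=5.8145, (cx,cy)=(0.2740,-0.9617)
solve A·x = −loads:
  F[0-1] = +143.3691 N (tension)
  F[0-2] = +177.8033 N (tension)
  F[1-2] = -142.0102 N (compression)
  F[1-3] = +80.4652 N (tension)
  F[2-3] = +144.8195 N (tension)
  F[2-4] = +85.2346 N (tension)
  F[3-4] = -311.1076 N (compression)
  Rx@0 = -216.3000 N
  Ry@0 = -138.1040 N
  Ry@4 = +299.2040 N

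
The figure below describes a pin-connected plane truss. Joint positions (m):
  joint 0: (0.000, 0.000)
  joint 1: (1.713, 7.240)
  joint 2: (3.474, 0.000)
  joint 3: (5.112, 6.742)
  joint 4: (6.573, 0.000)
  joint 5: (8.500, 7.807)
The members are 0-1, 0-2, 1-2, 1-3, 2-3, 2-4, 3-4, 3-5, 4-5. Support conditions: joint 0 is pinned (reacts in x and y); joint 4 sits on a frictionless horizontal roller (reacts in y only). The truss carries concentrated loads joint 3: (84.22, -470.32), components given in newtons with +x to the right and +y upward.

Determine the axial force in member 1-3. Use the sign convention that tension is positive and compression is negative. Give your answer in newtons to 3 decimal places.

-9.129

N=6 nodes, M=9 members, R=3 reactions → 2N=12, M+R=12
member 0 (0-1): L=7.4399, (cx,cy)=(0.2302,0.9731)
member 1 (0-2): L=3.4740, (cx,cy)=(1.0000,0.0000)
member 2 (1-2): L=7.4511, (cx,cy)=(0.2363,-0.9717)
member 3 (1-3): L=3.4353, (cx,cy)=(0.9894,-0.1450)
member 4 (2-3): L=6.9381, (cx,cy)=(0.2361,0.9717)
member 5 (2-4): L=3.0990, (cx,cy)=(1.0000,0.0000)
member 6 (3-4): L=6.8985, (cx,cy)=(0.2118,-0.9773)
member 7 (3-5): L=3.5514, (cx,cy)=(0.9540,0.2999)
member 8 (4-5): L=8.0413, (cx,cy)=(0.2396,0.9709)
solve A·x = −loads:
  F[0-1] = -18.6552 N (compression)
  F[0-2] = +88.5153 N (tension)
  F[1-2] = +20.0453 N (tension)
  F[1-3] = -9.1293 N (compression)
  F[2-3] = -20.0440 N (compression)
  F[2-4] = +97.9849 N (tension)
  F[3-4] = -462.6609 N (compression)
  F[3-5] = -0.0000 N (compression)
  F[4-5] = +0.0000 N (tension)
  Rx@0 = -84.2200 N
  Ry@0 = +18.1540 N
  Ry@4 = +452.1660 N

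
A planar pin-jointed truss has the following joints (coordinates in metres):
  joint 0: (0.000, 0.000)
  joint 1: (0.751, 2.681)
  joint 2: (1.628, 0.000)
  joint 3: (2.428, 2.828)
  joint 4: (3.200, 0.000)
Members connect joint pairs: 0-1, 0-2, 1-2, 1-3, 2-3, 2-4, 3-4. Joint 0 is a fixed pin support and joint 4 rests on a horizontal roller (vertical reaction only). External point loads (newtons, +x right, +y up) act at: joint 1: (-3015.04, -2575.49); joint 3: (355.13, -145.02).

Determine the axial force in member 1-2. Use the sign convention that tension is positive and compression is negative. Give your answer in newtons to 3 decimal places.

N=5 nodes, M=7 members, R=3 reactions → 2N=10, M+R=10
member 0 (0-1): L=2.7842, (cx,cy)=(0.2697,0.9629)
member 1 (0-2): L=1.6280, (cx,cy)=(1.0000,0.0000)
member 2 (1-2): L=2.8208, (cx,cy)=(0.3109,-0.9504)
member 3 (1-3): L=1.6834, (cx,cy)=(0.9962,0.0873)
member 4 (2-3): L=2.9390, (cx,cy)=(0.2722,0.9622)
member 5 (2-4): L=1.5720, (cx,cy)=(1.0000,0.0000)
member 6 (3-4): L=2.9315, (cx,cy)=(0.2633,-0.9647)
solve A·x = −loads:
  F[0-1] = -4380.6035 N (compression)
  F[0-2] = -1478.3013 N (compression)
  F[1-2] = +1844.6011 N (tension)
  F[1-3] = +1264.7666 N (tension)
  F[2-3] = -1821.9830 N (compression)
  F[2-4] = -408.8550 N (compression)
  F[3-4] = +1552.5257 N (tension)
  Rx@0 = +2659.9100 N
  Ry@0 = +4218.2328 N
  Ry@4 = -1497.7228 N

1844.601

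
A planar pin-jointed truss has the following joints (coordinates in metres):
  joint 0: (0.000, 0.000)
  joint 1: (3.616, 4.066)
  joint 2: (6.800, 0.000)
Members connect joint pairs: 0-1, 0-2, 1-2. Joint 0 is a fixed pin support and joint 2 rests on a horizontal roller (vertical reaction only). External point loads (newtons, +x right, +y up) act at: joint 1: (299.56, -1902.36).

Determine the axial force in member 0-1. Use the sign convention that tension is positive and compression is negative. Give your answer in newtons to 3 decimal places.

-952.339

N=3 nodes, M=3 members, R=3 reactions → 2N=6, M+R=6
member 0 (0-1): L=5.4413, (cx,cy)=(0.6645,0.7472)
member 1 (0-2): L=6.8000, (cx,cy)=(1.0000,0.0000)
member 2 (1-2): L=5.1643, (cx,cy)=(0.6165,-0.7873)
solve A·x = −loads:
  F[0-1] = -952.3394 N (compression)
  F[0-2] = +932.4337 N (tension)
  F[1-2] = -1512.3702 N (compression)
  Rx@0 = -299.5600 N
  Ry@0 = +711.6328 N
  Ry@2 = +1190.7272 N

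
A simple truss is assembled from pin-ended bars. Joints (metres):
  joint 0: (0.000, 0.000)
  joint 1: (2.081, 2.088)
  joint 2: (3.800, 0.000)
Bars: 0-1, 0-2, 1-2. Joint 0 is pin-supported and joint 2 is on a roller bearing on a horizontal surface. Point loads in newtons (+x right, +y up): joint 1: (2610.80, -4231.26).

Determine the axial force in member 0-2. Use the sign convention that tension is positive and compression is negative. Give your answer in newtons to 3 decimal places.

3088.715

N=3 nodes, M=3 members, R=3 reactions → 2N=6, M+R=6
member 0 (0-1): L=2.9479, (cx,cy)=(0.7059,0.7083)
member 1 (0-2): L=3.8000, (cx,cy)=(1.0000,0.0000)
member 2 (1-2): L=2.7046, (cx,cy)=(0.6356,-0.7720)
solve A·x = −loads:
  F[0-1] = -677.0115 N (compression)
  F[0-2] = +3088.7149 N (tension)
  F[1-2] = -4859.5981 N (compression)
  Rx@0 = -2610.8000 N
  Ry@0 = +479.5225 N
  Ry@2 = +3751.7375 N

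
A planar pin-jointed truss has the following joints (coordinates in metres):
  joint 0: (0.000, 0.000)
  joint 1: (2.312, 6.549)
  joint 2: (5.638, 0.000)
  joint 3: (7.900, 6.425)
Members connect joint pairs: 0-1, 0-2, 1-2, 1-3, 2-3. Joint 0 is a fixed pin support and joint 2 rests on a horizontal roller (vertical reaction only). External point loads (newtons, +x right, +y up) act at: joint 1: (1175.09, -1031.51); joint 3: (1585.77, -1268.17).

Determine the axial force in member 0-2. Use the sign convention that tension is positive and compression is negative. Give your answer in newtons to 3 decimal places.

N=4 nodes, M=5 members, R=3 reactions → 2N=8, M+R=8
member 0 (0-1): L=6.9451, (cx,cy)=(0.3329,0.9430)
member 1 (0-2): L=5.6380, (cx,cy)=(1.0000,0.0000)
member 2 (1-2): L=7.3452, (cx,cy)=(0.4528,-0.8916)
member 3 (1-3): L=5.5894, (cx,cy)=(0.9998,-0.0222)
member 4 (2-3): L=6.8116, (cx,cy)=(0.3321,0.9433)
solve A·x = −loads:
  F[0-1] = +3258.2083 N (tension)
  F[0-2] = +1676.2173 N (tension)
  F[1-2] = -4652.9897 N (compression)
  F[1-3] = +2016.9876 N (tension)
  F[2-3] = -1297.0293 N (compression)
  Rx@0 = -2760.8600 N
  Ry@0 = -3072.3723 N
  Ry@2 = +5372.0523 N

1676.217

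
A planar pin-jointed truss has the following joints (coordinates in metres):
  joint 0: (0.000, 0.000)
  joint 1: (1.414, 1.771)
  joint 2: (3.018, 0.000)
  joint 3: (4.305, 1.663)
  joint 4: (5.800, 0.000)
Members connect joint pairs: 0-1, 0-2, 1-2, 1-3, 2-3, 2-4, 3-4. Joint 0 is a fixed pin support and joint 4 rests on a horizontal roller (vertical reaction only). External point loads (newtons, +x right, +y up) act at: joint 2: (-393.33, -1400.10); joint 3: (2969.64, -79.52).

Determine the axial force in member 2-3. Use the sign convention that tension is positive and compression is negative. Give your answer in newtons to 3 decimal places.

N=5 nodes, M=7 members, R=3 reactions → 2N=10, M+R=10
member 0 (0-1): L=2.2662, (cx,cy)=(0.6239,0.7815)
member 1 (0-2): L=3.0180, (cx,cy)=(1.0000,0.0000)
member 2 (1-2): L=2.3894, (cx,cy)=(0.6713,-0.7412)
member 3 (1-3): L=2.8930, (cx,cy)=(0.9993,-0.0373)
member 4 (2-3): L=2.1028, (cx,cy)=(0.6120,0.7908)
member 5 (2-4): L=2.7820, (cx,cy)=(1.0000,0.0000)
member 6 (3-4): L=2.2362, (cx,cy)=(0.6685,-0.7437)
solve A·x = −loads:
  F[0-1] = +203.9810 N (tension)
  F[0-2] = +2449.0378 N (tension)
  F[1-2] = -229.2380 N (compression)
  F[1-3] = +281.3551 N (tension)
  F[2-3] = +1985.2542 N (tension)
  F[2-4] = +1473.4473 N (tension)
  F[3-4] = -2203.9625 N (compression)
  Rx@0 = -2576.3100 N
  Ry@0 = -159.4053 N
  Ry@4 = +1639.0253 N

1985.254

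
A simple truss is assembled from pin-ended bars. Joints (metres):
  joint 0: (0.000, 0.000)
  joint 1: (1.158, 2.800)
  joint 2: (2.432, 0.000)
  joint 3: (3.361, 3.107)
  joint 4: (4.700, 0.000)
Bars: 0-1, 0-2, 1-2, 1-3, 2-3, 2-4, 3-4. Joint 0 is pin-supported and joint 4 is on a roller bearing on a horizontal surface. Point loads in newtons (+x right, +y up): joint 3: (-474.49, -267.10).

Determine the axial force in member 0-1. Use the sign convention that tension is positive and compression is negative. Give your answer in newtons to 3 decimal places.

N=5 nodes, M=7 members, R=3 reactions → 2N=10, M+R=10
member 0 (0-1): L=3.0300, (cx,cy)=(0.3822,0.9241)
member 1 (0-2): L=2.4320, (cx,cy)=(1.0000,0.0000)
member 2 (1-2): L=3.0762, (cx,cy)=(0.4141,-0.9102)
member 3 (1-3): L=2.2243, (cx,cy)=(0.9904,0.1380)
member 4 (2-3): L=3.2429, (cx,cy)=(0.2865,0.9581)
member 5 (2-4): L=2.2680, (cx,cy)=(1.0000,0.0000)
member 6 (3-4): L=3.3832, (cx,cy)=(0.3958,-0.9183)
solve A·x = −loads:
  F[0-1] = -421.7810 N (compression)
  F[0-2] = -313.2951 N (compression)
  F[1-2] = +379.4718 N (tension)
  F[1-3] = -321.4279 N (compression)
  F[2-3] = -360.5085 N (compression)
  F[2-4] = -52.8632 N (compression)
  F[3-4] = +133.5695 N (tension)
  Rx@0 = +474.4900 N
  Ry@0 = +389.7633 N
  Ry@4 = -122.6633 N

-421.781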